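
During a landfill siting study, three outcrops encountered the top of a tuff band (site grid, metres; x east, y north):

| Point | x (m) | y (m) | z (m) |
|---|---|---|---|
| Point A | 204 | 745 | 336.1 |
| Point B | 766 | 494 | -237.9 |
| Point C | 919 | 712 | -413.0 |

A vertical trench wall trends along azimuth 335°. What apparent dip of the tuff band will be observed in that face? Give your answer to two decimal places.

Two edge vectors: Point A→Point B = (562, -251, -574), Point A→Point C = (715, -33, -749.1).
Normal n = (Point A→Point B) × (Point A→Point C) = (169082.1, 10584.2, 160919).
So ∂z/∂x = −n_x/n_z = −1.05073 and ∂z/∂y = −n_y/n_z = −0.06577.
Unit vector along 335° is (sin 335°, cos 335°) = (-0.4226, 0.9063).
Slope in that direction = a·(-0.4226) + b·(0.9063) = 0.38445.
Apparent dip = arctan|0.38445| = 21.03° (true dip is 46.5°, so apparent ≤ true as expected).

21.03°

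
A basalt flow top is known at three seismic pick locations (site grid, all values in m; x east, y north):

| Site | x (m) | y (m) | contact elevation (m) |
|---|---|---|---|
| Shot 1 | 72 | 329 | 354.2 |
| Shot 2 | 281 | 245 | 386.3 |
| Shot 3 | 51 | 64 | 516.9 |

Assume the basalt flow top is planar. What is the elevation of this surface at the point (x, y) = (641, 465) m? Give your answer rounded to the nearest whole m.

Two edge vectors: Shot 1→Shot 2 = (209, -84, 32.1), Shot 1→Shot 3 = (-21, -265, 162.7).
Normal n = (Shot 1→Shot 2) × (Shot 1→Shot 3) = (-5160.3, -34678.4, -57149).
So ∂z/∂x = −n_x/n_z = −0.09030 and ∂z/∂y = −n_y/n_z = −0.60681.
Intercept c from Shot 1: 354.2 + 6.50 + 199.64 = 560.34.
At (641, 465): z = −57.9 − 282.2 + 560.34 = 220.3 m.

220 m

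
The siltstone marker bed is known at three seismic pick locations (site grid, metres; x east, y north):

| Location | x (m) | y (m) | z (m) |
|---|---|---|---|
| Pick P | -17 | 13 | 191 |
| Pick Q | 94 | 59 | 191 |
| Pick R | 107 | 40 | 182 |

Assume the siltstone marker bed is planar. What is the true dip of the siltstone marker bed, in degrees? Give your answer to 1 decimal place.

Two edge vectors: Pick P→Pick Q = (111, 46, 0), Pick P→Pick R = (124, 27, -9).
Normal n = (Pick P→Pick Q) × (Pick P→Pick R) = (-414, 999, -2707).
So ∂z/∂x = −n_x/n_z = −0.15294 and ∂z/∂y = −n_y/n_z = 0.36904.
Gradient magnitude |∇z| = √(a² + b²) = √(0.02339 + 0.13619) = 0.39948.
True dip = arctan(0.39948) = 21.8°, dipping toward SSE (azimuth ≈ 157°).

21.8°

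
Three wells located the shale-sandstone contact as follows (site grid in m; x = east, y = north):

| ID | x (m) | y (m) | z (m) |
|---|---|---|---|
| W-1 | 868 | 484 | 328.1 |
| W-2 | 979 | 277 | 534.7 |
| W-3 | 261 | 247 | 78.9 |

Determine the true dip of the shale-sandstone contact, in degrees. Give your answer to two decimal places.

Let the plane be z = a·x + b·y + c.
W-2−W-1: 111a − 207b = 206.6;  W-3−W-1: −607a − 237b = −249.2.
Solving gives a = 0.66170, b = −0.64325.
Gradient magnitude |∇z| = √(a² + b²) = √(0.43784 + 0.41376) = 0.92282.
True dip = arctan(0.92282) = 42.70°, dipping toward NW (azimuth ≈ 314°).

42.70°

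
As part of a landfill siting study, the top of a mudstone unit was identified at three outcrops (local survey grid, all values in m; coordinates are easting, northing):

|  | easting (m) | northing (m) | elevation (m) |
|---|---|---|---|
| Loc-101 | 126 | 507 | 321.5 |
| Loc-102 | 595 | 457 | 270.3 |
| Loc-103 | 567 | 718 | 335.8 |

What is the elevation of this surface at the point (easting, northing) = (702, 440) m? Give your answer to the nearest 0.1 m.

257.3 m

Let the plane be z = a·easting + b·northing + c.
Loc-102−Loc-101: 469a − 50b = −51.2;  Loc-103−Loc-101: 441a + 211b = 14.3.
Solving gives a = −0.08337, b = 0.24201.
Then c = 321.5 − a·126 − b·507 = 209.30.
At (702, 440): z = −58.5 + 106.5 + 209.30 = 257.3 m.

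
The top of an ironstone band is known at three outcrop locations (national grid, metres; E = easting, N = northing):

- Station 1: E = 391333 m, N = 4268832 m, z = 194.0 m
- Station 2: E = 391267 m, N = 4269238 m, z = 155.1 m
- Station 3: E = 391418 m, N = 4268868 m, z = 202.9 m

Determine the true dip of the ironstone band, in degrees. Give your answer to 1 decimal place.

8.8°

Let the plane be z = a·E + b·N + c.
Station 2−Station 1: −66a + 406b = −38.9;  Station 3−Station 1: 85a + 36b = 8.9.
Solving gives a = 0.13593, b = −0.07372.
Gradient magnitude |∇z| = √(a² + b²) = √(0.01848 + 0.00543) = 0.15463.
True dip = arctan(0.15463) = 8.8°, dipping toward WNW (azimuth ≈ 298°).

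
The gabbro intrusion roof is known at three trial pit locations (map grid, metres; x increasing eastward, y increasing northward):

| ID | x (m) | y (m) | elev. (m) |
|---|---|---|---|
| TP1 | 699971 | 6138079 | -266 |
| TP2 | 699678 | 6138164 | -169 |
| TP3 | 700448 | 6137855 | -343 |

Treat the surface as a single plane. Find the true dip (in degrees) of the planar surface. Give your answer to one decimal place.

48.3°

Let the plane be z = a·x + b·y + c.
TP2−TP1: −293a + 85b = 97;  TP3−TP1: 477a − 224b = −77.
Solving gives a = −0.60521, b = −0.94503.
Gradient magnitude |∇z| = √(a² + b²) = √(0.36628 + 0.89308) = 1.12222.
True dip = arctan(1.12222) = 48.3°, dipping toward NNE (azimuth ≈ 033°).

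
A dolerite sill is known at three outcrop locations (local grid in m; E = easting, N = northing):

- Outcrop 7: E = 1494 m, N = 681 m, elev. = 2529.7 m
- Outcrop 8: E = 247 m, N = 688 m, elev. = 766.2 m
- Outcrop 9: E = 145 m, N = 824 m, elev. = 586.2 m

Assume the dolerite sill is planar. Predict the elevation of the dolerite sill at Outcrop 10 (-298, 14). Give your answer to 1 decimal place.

174.2 m

Two edge vectors: Outcrop 7→Outcrop 8 = (-1247, 7, -1763.5), Outcrop 7→Outcrop 9 = (-1349, 143, -1943.5).
Normal n = (Outcrop 7→Outcrop 8) × (Outcrop 7→Outcrop 9) = (238576, -44583, -168878).
So ∂z/∂E = −n_x/n_z = 1.412712 and ∂z/∂N = −n_y/n_z = −0.263995.
Intercept c from Outcrop 7: 2529.7 − 2110.59 + 179.78 = 598.89.
At (-298, 14): z = −421.0 − 3.7 + 598.89 = 174.2 m.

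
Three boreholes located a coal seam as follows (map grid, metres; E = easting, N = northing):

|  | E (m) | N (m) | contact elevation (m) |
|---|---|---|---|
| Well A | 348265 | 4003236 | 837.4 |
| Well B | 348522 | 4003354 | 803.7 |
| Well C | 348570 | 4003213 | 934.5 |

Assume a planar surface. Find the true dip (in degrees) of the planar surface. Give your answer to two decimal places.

Two edge vectors: Well A→Well B = (257, 118, -33.7), Well A→Well C = (305, -23, 97.1).
Normal n = (Well A→Well B) × (Well A→Well C) = (10682.7, -35233.2, -41901).
So ∂z/∂E = −n_x/n_z = 0.25495 and ∂z/∂N = −n_y/n_z = −0.84087.
Gradient magnitude |∇z| = √(a² + b²) = √(0.06500 + 0.70706) = 0.87867.
True dip = arctan(0.87867) = 41.30°, dipping toward NNW (azimuth ≈ 343°).

41.30°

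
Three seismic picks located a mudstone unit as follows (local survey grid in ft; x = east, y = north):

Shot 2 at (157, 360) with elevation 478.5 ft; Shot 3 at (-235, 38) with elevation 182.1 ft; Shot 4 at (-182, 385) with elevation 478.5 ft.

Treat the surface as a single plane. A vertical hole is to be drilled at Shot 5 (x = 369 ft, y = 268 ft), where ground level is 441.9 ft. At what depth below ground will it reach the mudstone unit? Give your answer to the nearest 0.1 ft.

Let the plane be z = a·x + b·y + c.
Shot 3−Shot 2: −392a − 322b = −296.4;  Shot 4−Shot 2: −339a + 25b = 0.
Solving gives a = 0.06229, b = 0.84466.
Then c = 478.5 − a·157 − b·360 = 164.64.
At (369, 268): z_contact = 22.99 + 226.37 + 164.64 = 414.00 ft.
Depth below ground = 441.9 − 414.00 = 27.9 ft.

27.9 ft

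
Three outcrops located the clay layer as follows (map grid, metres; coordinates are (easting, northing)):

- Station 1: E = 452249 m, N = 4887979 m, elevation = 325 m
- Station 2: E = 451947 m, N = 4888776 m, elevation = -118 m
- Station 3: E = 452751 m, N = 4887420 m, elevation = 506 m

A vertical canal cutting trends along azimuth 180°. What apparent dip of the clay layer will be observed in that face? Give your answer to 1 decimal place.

36.0°

Two edge vectors: Station 1→Station 2 = (-302, 797, -443), Station 1→Station 3 = (502, -559, 181).
Normal n = (Station 1→Station 2) × (Station 1→Station 3) = (-103380, -167724, -231276).
So ∂z/∂E = −n_x/n_z = −0.44700 and ∂z/∂N = −n_y/n_z = −0.72521.
Unit vector along 180° is (sin 180°, cos 180°) = (0.0000, -1.0000).
Slope in that direction = a·(0.0000) + b·(-1.0000) = 0.72521.
Apparent dip = arctan|0.72521| = 36.0° (true dip is 40.4°, so apparent ≤ true as expected).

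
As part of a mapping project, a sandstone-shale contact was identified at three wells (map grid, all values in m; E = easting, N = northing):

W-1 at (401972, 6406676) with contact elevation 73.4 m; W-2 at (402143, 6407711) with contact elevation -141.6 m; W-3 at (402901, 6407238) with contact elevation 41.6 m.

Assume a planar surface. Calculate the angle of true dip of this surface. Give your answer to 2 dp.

13.84°

Let the plane be z = a·E + b·N + c.
W-2−W-1: 171a + 1035b = −215;  W-3−W-1: 929a + 562b = −31.8.
Solving gives a = 0.10159, b = −0.22451.
Gradient magnitude |∇z| = √(a² + b²) = √(0.01032 + 0.05041) = 0.24643.
True dip = arctan(0.24643) = 13.84°, dipping toward NNW (azimuth ≈ 336°).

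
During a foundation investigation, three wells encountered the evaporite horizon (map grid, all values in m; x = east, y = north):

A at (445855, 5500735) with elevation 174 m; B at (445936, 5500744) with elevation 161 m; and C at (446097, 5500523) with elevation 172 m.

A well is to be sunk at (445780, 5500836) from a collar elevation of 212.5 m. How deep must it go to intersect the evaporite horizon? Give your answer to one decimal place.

Two edge vectors: A→B = (81, 9, -13), A→C = (242, -212, -2).
Normal n = (A→B) × (A→C) = (-2774, -2984, -19350).
So ∂z/∂x = −n_x/n_z = −0.143359173 and ∂z/∂y = −n_y/n_z = −0.154211886.
Intercept c from A: 174 + 63917.40 + 848278.72 = 912370.12.
At (445780, 5500836): z_contact = −63906.65 − 848294.30 + 912370.12 = 169.18 m.
Depth below ground = 212.5 − 169.18 = 43.3 m.

43.3 m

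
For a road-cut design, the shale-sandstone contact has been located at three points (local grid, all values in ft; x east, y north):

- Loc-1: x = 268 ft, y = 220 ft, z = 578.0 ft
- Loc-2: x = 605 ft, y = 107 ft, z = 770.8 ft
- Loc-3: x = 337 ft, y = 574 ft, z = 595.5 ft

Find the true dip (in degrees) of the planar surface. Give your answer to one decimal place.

Two edge vectors: Loc-1→Loc-2 = (337, -113, 192.8), Loc-1→Loc-3 = (69, 354, 17.5).
Normal n = (Loc-1→Loc-2) × (Loc-1→Loc-3) = (-70228.7, 7405.7, 127095).
So ∂z/∂x = −n_x/n_z = 0.55257 and ∂z/∂y = −n_y/n_z = −0.05827.
Gradient magnitude |∇z| = √(a² + b²) = √(0.30533 + 0.00340) = 0.55563.
True dip = arctan(0.55563) = 29.1°, dipping toward W (azimuth ≈ 276°).

29.1°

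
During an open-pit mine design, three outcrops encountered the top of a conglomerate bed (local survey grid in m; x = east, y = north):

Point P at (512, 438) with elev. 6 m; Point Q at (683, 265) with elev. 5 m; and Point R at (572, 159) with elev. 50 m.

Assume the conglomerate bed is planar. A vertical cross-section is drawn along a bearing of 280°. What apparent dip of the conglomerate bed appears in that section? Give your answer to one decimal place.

Two edge vectors: Point P→Point Q = (171, -173, -1), Point P→Point R = (60, -279, 44).
Normal n = (Point P→Point Q) × (Point P→Point R) = (-7891, -7584, -37329).
So ∂z/∂x = −n_x/n_z = −0.21139 and ∂z/∂y = −n_y/n_z = −0.20317.
Unit vector along 280° is (sin 280°, cos 280°) = (-0.9848, 0.1736).
Slope in that direction = a·(-0.9848) + b·(0.1736) = 0.17290.
Apparent dip = arctan|0.17290| = 9.8° (true dip is 16.3°, so apparent ≤ true as expected).

9.8°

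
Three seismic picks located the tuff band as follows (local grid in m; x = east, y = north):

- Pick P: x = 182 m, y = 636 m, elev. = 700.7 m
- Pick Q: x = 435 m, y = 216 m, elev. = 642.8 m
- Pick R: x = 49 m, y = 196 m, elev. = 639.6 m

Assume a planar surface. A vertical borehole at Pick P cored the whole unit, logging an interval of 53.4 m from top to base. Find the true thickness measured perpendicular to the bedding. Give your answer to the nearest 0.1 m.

Two edge vectors: Pick P→Pick Q = (253, -420, -57.9), Pick P→Pick R = (-133, -440, -61.1).
Normal n = (Pick P→Pick Q) × (Pick P→Pick R) = (186, 23159, -167180).
So ∂z/∂x = −n_x/n_z = 0.00111 and ∂z/∂y = −n_y/n_z = 0.13853.
|∇z| = √(a²+b²) = 0.13853, so dip δ = arctan(0.13853) = 7.89°.
True thickness = vertical thickness × cos δ = 53.4 × cos 7.89° = 52.9 m.

52.9 m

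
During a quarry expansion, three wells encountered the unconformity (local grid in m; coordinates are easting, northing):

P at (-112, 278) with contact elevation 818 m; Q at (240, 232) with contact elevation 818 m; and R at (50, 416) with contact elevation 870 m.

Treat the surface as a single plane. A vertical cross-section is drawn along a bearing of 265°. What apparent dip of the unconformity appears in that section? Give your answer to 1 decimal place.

4.1°

Two edge vectors: P→Q = (352, -46, 0), P→R = (162, 138, 52).
Normal n = (P→Q) × (P→R) = (-2392, -18304, 56028).
So ∂z/∂easting = −n_x/n_z = 0.04269 and ∂z/∂northing = −n_y/n_z = 0.32669.
Unit vector along 265° is (sin 265°, cos 265°) = (-0.9962, -0.0872).
Slope in that direction = a·(-0.9962) + b·(-0.0872) = −0.07100.
Apparent dip = arctan|0.07100| = 4.1° (true dip is 18.2°, so apparent ≤ true as expected).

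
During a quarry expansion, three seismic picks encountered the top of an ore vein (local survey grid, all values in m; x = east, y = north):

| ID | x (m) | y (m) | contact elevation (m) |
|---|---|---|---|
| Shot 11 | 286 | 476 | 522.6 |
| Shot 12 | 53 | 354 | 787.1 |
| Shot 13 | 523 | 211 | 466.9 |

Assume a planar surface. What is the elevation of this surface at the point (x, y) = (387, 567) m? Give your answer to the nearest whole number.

Two edge vectors: Shot 11→Shot 12 = (-233, -122, 264.5), Shot 11→Shot 13 = (237, -265, -55.7).
Normal n = (Shot 11→Shot 12) × (Shot 11→Shot 13) = (76887.9, 49708.4, 90659).
So ∂z/∂x = −n_x/n_z = −0.84810 and ∂z/∂y = −n_y/n_z = −0.54830.
Intercept c from Shot 11: 522.6 + 242.56 + 260.99 = 1026.15.
At (387, 567): z = −328.2 − 310.9 + 1026.15 = 387.0 m.

387 m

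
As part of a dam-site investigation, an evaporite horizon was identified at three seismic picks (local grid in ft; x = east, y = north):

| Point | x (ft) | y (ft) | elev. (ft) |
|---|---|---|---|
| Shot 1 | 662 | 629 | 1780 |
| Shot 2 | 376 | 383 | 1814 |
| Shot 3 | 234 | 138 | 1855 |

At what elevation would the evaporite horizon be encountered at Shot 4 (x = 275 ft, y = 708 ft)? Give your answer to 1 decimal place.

1745.2 ft

Two edge vectors: Shot 1→Shot 2 = (-286, -246, 34), Shot 1→Shot 3 = (-428, -491, 75).
Normal n = (Shot 1→Shot 2) × (Shot 1→Shot 3) = (-1756, 6898, 35138).
So ∂z/∂x = −n_x/n_z = 0.04997 and ∂z/∂y = −n_y/n_z = −0.19631.
Intercept c from Shot 1: 1780 − 33.08 + 123.48 = 1870.40.
At (275, 708): z = 13.7 − 139.0 + 1870.40 = 1745.2 ft.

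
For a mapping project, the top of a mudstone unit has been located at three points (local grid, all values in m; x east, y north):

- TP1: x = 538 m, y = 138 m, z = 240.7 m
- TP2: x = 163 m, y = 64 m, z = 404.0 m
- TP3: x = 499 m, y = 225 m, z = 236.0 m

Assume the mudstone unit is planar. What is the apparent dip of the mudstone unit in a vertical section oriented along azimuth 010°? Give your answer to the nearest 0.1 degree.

Let the plane be z = a·x + b·y + c.
TP2−TP1: −375a − 74b = 163.3;  TP3−TP1: −39a + 87b = −4.7.
Solving gives a = −0.39028, b = −0.22898.
Unit vector along 010° is (sin 10°, cos 10°) = (0.1736, 0.9848).
Slope in that direction = a·(0.1736) + b·(0.9848) = −0.29327.
Apparent dip = arctan|0.29327| = 16.3° (true dip is 24.3°, so apparent ≤ true as expected).

16.3°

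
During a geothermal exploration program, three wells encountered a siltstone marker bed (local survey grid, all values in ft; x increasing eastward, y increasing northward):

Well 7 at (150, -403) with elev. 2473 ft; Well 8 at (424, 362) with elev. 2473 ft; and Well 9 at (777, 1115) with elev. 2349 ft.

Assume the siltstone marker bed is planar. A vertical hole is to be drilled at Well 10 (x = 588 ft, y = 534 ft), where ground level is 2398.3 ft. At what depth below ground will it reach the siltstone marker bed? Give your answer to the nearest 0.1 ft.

77.7 ft

Let the plane be z = a·x + b·y + c.
Well 8−Well 7: 274a + 765b = 0;  Well 9−Well 7: 627a + 1518b = −124.
Solving gives a = −1.488630, b = 0.533183.
Then c = 2473 − a·150 − b·-403 = 2911.17.
At (588, 534): z_contact = −875.31 + 284.72 + 2911.17 = 2320.57 ft.
Depth below ground = 2398.3 − 2320.57 = 77.7 ft.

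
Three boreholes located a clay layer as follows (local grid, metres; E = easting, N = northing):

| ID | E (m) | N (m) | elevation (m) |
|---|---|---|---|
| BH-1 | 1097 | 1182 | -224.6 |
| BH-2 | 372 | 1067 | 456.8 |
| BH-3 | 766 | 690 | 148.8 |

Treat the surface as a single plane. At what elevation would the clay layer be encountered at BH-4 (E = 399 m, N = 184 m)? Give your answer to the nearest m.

Let the plane be z = a·E + b·N + c.
BH-2−BH-1: −725a − 115b = 681.4;  BH-3−BH-1: −331a − 492b = 373.4.
Solving gives a = −0.91738, b = −0.14177.
Then c = -224.6 − a·1097 − b·1182 = 949.33.
At (399, 184): z = −366.0 − 26.1 + 949.33 = 557.2 m.

557 m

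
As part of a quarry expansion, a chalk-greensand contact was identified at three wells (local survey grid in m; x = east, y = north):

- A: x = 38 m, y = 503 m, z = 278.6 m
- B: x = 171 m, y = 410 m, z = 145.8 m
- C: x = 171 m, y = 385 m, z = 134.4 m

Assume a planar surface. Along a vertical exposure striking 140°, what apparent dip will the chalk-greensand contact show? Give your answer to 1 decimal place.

38.2°

Let the plane be z = a·x + b·y + c.
B−A: 133a − 93b = −132.8;  C−A: 133a − 118b = −144.2.
Solving gives a = −0.67964, b = 0.45600.
Unit vector along 140° is (sin 140°, cos 140°) = (0.6428, -0.7660).
Slope in that direction = a·(0.6428) + b·(-0.7660) = −0.78618.
Apparent dip = arctan|0.78618| = 38.2° (true dip is 39.3°, so apparent ≤ true as expected).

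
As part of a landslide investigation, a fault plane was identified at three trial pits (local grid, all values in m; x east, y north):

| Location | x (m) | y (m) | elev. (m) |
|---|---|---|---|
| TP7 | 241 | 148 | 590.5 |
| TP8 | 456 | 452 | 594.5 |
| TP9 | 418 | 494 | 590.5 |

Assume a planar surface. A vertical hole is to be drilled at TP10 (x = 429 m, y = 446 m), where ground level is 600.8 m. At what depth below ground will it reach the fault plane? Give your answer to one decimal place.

7.9 m

Two edge vectors: TP7→TP8 = (215, 304, 4), TP7→TP9 = (177, 346, 0).
Normal n = (TP7→TP8) × (TP7→TP9) = (-1384, 708, 20582).
So ∂z/∂x = −n_x/n_z = 0.06724 and ∂z/∂y = −n_y/n_z = −0.03440.
Intercept c from TP7: 590.5 − 16.21 + 5.09 = 579.39.
At (429, 446): z_contact = 28.85 − 15.34 + 579.39 = 592.89 m.
Depth below ground = 600.8 − 592.89 = 7.9 m.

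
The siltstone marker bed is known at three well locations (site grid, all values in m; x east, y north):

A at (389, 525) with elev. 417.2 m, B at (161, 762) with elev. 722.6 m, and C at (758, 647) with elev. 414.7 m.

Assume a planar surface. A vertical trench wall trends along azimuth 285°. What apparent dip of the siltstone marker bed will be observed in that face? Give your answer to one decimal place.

29.6°

Let the plane be z = a·x + b·y + c.
B−A: −228a + 237b = 305.4;  C−A: 369a + 122b = −2.5.
Solving gives a = −0.32837, b = 0.97270.
Unit vector along 285° is (sin 285°, cos 285°) = (-0.9659, 0.2588).
Slope in that direction = a·(-0.9659) + b·(0.2588) = 0.56894.
Apparent dip = arctan|0.56894| = 29.6° (true dip is 45.8°, so apparent ≤ true as expected).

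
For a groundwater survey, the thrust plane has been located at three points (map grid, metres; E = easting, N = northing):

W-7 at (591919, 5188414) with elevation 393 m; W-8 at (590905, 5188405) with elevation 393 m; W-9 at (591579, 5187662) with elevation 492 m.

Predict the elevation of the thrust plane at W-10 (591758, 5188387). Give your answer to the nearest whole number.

396 m

Let the plane be z = a·E + b·N + c.
W-8−W-7: −1014a − 9b = 0;  W-9−W-7: −340a − 752b = 99.
Solving gives a = 0.00117319, b = −0.13217937.
Then c = 393 − a·591919 − b·5188414 = 685499.85.
At (591758, 5188387): z = 694.2 − 685797.7 + 685499.85 = 396.4 m.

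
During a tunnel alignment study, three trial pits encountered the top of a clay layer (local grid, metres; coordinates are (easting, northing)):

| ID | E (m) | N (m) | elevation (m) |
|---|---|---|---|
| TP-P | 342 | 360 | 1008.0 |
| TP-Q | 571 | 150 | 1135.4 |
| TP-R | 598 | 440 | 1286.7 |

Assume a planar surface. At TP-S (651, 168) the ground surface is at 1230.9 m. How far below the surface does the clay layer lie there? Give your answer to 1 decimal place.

Let the plane be z = a·E + b·N + c.
TP-Q−TP-P: 229a − 210b = 127.4;  TP-R−TP-P: 256a + 80b = 278.7.
Solving gives a = 0.95337, b = 0.43296.
Then c = 1008 − a·342 − b·360 = 526.08.
At (651, 168): z_contact = 620.64 + 72.74 + 526.08 = 1219.46 m.
Depth below ground = 1230.9 − 1219.46 = 11.4 m.

11.4 m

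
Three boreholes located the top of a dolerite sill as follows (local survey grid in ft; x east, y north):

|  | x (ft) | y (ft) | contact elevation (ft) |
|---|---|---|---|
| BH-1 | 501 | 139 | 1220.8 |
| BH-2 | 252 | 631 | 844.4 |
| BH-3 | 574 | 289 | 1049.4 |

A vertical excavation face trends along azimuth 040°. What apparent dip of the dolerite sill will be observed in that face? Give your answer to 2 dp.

Two edge vectors: BH-1→BH-2 = (-249, 492, -376.4), BH-1→BH-3 = (73, 150, -171.4).
Normal n = (BH-1→BH-2) × (BH-1→BH-3) = (-27868.8, -70155.8, -73266).
So ∂z/∂x = −n_x/n_z = −0.38038 and ∂z/∂y = −n_y/n_z = −0.95755.
Unit vector along 040° is (sin 40°, cos 40°) = (0.6428, 0.7660).
Slope in that direction = a·(0.6428) + b·(0.7660) = −0.97803.
Apparent dip = arctan|0.97803| = 44.36° (true dip is 45.9°, so apparent ≤ true as expected).

44.36°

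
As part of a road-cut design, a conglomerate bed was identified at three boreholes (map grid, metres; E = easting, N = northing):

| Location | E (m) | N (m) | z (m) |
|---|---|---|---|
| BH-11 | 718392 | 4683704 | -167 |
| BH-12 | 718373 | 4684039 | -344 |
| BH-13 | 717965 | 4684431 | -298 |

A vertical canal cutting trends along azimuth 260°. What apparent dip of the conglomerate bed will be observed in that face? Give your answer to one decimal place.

Let the plane be z = a·E + b·N + c.
BH-12−BH-11: −19a + 335b = −177;  BH-13−BH-11: −427a + 727b = −131.
Solving gives a = −0.65614, b = −0.56557.
Unit vector along 260° is (sin 260°, cos 260°) = (-0.9848, -0.1736).
Slope in that direction = a·(-0.9848) + b·(-0.1736) = 0.74438.
Apparent dip = arctan|0.74438| = 36.7° (true dip is 40.9°, so apparent ≤ true as expected).

36.7°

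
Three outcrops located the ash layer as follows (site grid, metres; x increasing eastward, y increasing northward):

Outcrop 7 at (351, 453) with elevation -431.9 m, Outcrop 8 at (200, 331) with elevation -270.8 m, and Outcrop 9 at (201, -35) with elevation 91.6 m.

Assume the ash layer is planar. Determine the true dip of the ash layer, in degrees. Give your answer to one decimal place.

45.7°

Let the plane be z = a·x + b·y + c.
Outcrop 8−Outcrop 7: −151a − 122b = 161.1;  Outcrop 9−Outcrop 7: −150a − 488b = 523.5.
Solving gives a = −0.26630, b = −0.99089.
Gradient magnitude |∇z| = √(a² + b²) = √(0.07092 + 0.98187) = 1.02605.
True dip = arctan(1.02605) = 45.7°, dipping toward NNE (azimuth ≈ 015°).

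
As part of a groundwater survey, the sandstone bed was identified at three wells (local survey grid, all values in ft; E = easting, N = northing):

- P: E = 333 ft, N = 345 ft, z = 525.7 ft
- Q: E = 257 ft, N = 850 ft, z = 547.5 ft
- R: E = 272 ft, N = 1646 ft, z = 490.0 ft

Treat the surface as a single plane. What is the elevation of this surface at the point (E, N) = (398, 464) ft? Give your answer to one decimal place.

474.3 ft

Let the plane be z = a·E + b·N + c.
Q−P: −76a + 505b = 21.8;  R−P: −61a + 1301b = −35.7.
Solving gives a = −0.681499, b = −0.059394.
Then c = 525.7 − a·333 − b·345 = 773.13.
At (398, 464): z = −271.2 − 27.6 + 773.13 = 474.3 ft.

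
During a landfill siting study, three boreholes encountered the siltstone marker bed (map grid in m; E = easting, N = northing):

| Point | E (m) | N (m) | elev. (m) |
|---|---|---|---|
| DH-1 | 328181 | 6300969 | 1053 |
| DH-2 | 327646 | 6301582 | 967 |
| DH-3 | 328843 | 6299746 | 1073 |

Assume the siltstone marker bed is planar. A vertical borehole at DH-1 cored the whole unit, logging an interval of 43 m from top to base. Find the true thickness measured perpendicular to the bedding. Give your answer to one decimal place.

39.7 m

Let the plane be z = a·E + b·N + c.
DH-2−DH-1: −535a + 613b = −86;  DH-3−DH-1: 662a − 1223b = 20.
Solving gives a = 0.37392, b = 0.18605.
|∇z| = √(a²+b²) = 0.41764, so dip δ = arctan(0.41764) = 22.67°.
True thickness = vertical thickness × cos δ = 43 × cos 22.67° = 39.7 m.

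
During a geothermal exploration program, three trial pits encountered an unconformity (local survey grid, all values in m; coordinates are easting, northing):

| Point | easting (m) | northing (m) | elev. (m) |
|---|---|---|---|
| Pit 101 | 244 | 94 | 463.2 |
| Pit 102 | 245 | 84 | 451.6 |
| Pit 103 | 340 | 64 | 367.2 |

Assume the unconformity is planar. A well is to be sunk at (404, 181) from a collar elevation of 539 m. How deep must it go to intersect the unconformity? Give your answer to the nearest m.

86 m

Let the plane be z = a·easting + b·northing + c.
Pit 102−Pit 101: 1a − 10b = −11.6;  Pit 103−Pit 101: 96a − 30b = −96.
Solving gives a = −0.65806, b = 1.09419.
Then c = 463.2 − a·244 − b·94 = 520.91.
At (404, 181): z_contact = −265.9 + 198.0 + 520.91 = 453.1 m.
Depth below ground = 539 − 453.1 = 86 m.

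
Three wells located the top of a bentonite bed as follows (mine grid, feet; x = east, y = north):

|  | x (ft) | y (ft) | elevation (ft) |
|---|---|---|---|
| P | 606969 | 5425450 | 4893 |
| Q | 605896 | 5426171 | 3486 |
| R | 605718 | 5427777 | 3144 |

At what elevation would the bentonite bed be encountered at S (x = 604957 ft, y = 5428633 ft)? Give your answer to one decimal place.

Two edge vectors: P→Q = (-1073, 721, -1407), P→R = (-1251, 2327, -1749).
Normal n = (P→Q) × (P→R) = (2013060, -116520, -1594900).
So ∂z/∂x = −n_x/n_z = 1.262185717 and ∂z/∂y = −n_y/n_z = −0.073057872.
Intercept c from P: 4893 − 766107.60 + 396371.83 = −364842.77.
At (604957, 5428633): z = 763568.1 − 396604.4 − 364842.77 = 2120.9 ft.

2120.9 ft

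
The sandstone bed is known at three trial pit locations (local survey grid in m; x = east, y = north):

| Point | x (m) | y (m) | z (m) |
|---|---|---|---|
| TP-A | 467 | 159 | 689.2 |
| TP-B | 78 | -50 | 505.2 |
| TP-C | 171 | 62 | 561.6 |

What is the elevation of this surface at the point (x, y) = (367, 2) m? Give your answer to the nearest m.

621 m

Two edge vectors: TP-A→TP-B = (-389, -209, -184), TP-A→TP-C = (-296, -97, -127.6).
Normal n = (TP-A→TP-B) × (TP-A→TP-C) = (8820.4, 4827.6, -24131).
So ∂z/∂x = −n_x/n_z = 0.36552 and ∂z/∂y = −n_y/n_z = 0.20006.
Intercept c from TP-A: 689.2 − 170.70 − 31.81 = 486.69.
At (367, 2): z = 134.1 + 0.4 + 486.69 = 621.2 m.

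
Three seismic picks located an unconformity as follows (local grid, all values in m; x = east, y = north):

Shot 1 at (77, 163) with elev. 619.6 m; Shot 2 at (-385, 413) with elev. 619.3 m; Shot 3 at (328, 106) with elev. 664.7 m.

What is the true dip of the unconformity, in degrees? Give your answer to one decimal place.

33.0°

Let the plane be z = a·x + b·y + c.
Shot 2−Shot 1: −462a + 250b = −0.3;  Shot 3−Shot 1: 251a − 57b = 45.1.
Solving gives a = 0.30915, b = 0.57010.
Gradient magnitude |∇z| = √(a² + b²) = √(0.09557 + 0.32502) = 0.64853.
True dip = arctan(0.64853) = 33.0°, dipping toward SSW (azimuth ≈ 208°).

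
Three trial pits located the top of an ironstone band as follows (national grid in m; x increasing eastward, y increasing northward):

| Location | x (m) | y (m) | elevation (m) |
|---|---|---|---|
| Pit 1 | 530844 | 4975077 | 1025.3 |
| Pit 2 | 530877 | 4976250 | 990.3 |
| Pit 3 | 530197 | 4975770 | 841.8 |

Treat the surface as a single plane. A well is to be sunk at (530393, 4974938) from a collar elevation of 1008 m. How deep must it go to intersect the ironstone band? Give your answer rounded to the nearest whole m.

Let the plane be z = a·x + b·y + c.
Pit 2−Pit 1: 33a + 1173b = −35;  Pit 3−Pit 1: −647a + 693b = −183.5.
Solving gives a = 0.24429586, b = −0.03671080.
Then c = 1025.3 − a·530844 − b·4975077 = 53981.35.
At (530393, 4974938): z_contact = 129572.8 − 182633.9 + 53981.35 = 920.2 m.
Depth below ground = 1008 − 920.2 = 88 m.

88 m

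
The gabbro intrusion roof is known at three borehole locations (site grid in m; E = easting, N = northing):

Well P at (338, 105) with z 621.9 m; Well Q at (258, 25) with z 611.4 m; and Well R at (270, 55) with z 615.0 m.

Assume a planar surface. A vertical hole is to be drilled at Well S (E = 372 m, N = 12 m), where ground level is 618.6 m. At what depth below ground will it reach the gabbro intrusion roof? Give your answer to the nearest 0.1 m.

6.5 m

Two edge vectors: Well P→Well Q = (-80, -80, -10.5), Well P→Well R = (-68, -50, -6.9).
Normal n = (Well P→Well Q) × (Well P→Well R) = (27, 162, -1440).
So ∂z/∂E = −n_x/n_z = 0.01875 and ∂z/∂N = −n_y/n_z = 0.11250.
Intercept c from Well P: 621.9 − 6.34 − 11.81 = 603.75.
At (372, 12): z_contact = 6.97 + 1.35 + 603.75 = 612.07 m.
Depth below ground = 618.6 − 612.07 = 6.5 m.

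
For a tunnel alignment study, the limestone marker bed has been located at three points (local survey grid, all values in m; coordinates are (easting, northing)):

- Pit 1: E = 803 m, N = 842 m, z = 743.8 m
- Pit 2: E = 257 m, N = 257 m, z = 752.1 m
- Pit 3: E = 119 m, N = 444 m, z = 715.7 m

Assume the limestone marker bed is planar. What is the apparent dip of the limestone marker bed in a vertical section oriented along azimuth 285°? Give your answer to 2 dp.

7.64°

Let the plane be z = a·E + b·N + c.
Pit 2−Pit 1: −546a − 585b = 8.3;  Pit 3−Pit 1: −684a − 398b = −28.1.
Solving gives a = 0.10798, b = −0.11497.
Unit vector along 285° is (sin 285°, cos 285°) = (-0.9659, 0.2588).
Slope in that direction = a·(-0.9659) + b·(0.2588) = −0.13405.
Apparent dip = arctan|0.13405| = 7.64° (true dip is 9.0°, so apparent ≤ true as expected).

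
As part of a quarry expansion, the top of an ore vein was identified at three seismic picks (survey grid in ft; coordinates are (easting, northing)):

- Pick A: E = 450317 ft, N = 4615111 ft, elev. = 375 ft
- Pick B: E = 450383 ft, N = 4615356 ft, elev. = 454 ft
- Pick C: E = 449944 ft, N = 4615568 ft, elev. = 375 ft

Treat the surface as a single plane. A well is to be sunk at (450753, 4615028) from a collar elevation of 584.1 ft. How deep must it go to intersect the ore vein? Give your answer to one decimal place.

Two edge vectors: Pick A→Pick B = (66, 245, 79), Pick A→Pick C = (-373, 457, 0).
Normal n = (Pick A→Pick B) × (Pick A→Pick C) = (-36103, -29467, 121547).
So ∂z/∂E = −n_x/n_z = 0.297029133 and ∂z/∂N = −n_y/n_z = 0.242432968.
Intercept c from Pick A: 375 − 133757.27 − 1118855.06 = −1252237.33.
At (450753, 4615028): z_contact = 133886.77 + 1118834.94 − 1252237.33 = 484.38 ft.
Depth below ground = 584.1 − 484.38 = 99.7 ft.

99.7 ft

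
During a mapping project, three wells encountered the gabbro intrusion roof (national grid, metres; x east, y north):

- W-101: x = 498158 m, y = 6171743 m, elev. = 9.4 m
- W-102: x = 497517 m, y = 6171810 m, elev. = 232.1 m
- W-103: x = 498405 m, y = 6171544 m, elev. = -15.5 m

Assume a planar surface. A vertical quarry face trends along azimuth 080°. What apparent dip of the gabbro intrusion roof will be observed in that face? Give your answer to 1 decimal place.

Let the plane be z = a·x + b·y + c.
W-102−W-101: −641a + 67b = 222.7;  W-103−W-101: 247a − 199b = −24.9.
Solving gives a = −0.38419, b = −0.35173.
Unit vector along 080° is (sin 80°, cos 80°) = (0.9848, 0.1736).
Slope in that direction = a·(0.9848) + b·(0.1736) = −0.43943.
Apparent dip = arctan|0.43943| = 23.7° (true dip is 27.5°, so apparent ≤ true as expected).

23.7°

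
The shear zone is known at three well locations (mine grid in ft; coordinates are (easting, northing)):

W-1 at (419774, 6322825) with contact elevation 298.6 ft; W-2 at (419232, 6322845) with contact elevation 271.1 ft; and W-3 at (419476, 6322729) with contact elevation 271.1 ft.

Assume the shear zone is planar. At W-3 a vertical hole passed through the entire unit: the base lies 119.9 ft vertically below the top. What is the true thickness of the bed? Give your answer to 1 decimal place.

118.9 ft

Let the plane be z = a·E + b·N + c.
W-2−W-1: −542a + 20b = −27.5;  W-3−W-1: −298a − 96b = −27.5.
Solving gives a = 0.05501, b = 0.11571.
|∇z| = √(a²+b²) = 0.12812, so dip δ = arctan(0.12812) = 7.30°.
True thickness = vertical thickness × cos δ = 119.9 × cos 7.30° = 118.9 ft.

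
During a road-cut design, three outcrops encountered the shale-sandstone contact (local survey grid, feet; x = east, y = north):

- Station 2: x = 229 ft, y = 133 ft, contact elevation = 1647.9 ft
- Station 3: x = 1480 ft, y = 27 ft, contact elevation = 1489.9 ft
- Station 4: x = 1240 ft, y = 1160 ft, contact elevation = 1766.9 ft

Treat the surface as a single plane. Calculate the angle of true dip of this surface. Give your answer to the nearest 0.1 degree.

13.8°

Two edge vectors: Station 2→Station 3 = (1251, -106, -158), Station 2→Station 4 = (1011, 1027, 119).
Normal n = (Station 2→Station 3) × (Station 2→Station 4) = (149652, -308607, 1391943).
So ∂z/∂x = −n_x/n_z = −0.10751 and ∂z/∂y = −n_y/n_z = 0.22171.
Gradient magnitude |∇z| = √(a² + b²) = √(0.01156 + 0.04916) = 0.24640.
True dip = arctan(0.24640) = 13.8°, dipping toward SSE (azimuth ≈ 154°).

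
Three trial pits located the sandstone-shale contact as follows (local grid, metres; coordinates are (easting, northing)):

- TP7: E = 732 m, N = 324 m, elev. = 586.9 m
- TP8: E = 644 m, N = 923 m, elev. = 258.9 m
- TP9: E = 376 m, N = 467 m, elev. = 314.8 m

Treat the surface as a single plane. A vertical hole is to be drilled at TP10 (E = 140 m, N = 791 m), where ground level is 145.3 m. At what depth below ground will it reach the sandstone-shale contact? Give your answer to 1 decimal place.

116.9 m

Two edge vectors: TP7→TP8 = (-88, 599, -328), TP7→TP9 = (-356, 143, -272.1).
Normal n = (TP7→TP8) × (TP7→TP9) = (-116083.9, 92823.2, 200660).
So ∂z/∂E = −n_x/n_z = 0.57851 and ∂z/∂N = −n_y/n_z = −0.46259.
Intercept c from TP7: 586.9 − 423.47 + 149.88 = 313.31.
At (140, 791): z_contact = 80.99 − 365.91 + 313.31 = 28.39 m.
Depth below ground = 145.3 − 28.39 = 116.9 m.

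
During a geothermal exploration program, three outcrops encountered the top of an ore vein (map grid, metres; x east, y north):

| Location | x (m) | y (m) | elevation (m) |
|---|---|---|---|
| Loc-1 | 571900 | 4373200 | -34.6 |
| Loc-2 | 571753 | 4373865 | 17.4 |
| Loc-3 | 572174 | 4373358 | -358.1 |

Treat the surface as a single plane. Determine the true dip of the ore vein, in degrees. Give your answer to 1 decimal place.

47.7°

Let the plane be z = a·x + b·y + c.
Loc-2−Loc-1: −147a + 665b = 52;  Loc-3−Loc-1: 274a + 158b = −323.5.
Solving gives a = −1.08717, b = −0.16213.
Gradient magnitude |∇z| = √(a² + b²) = √(1.18193 + 0.02628) = 1.09919.
True dip = arctan(1.09919) = 47.7°, dipping toward E (azimuth ≈ 082°).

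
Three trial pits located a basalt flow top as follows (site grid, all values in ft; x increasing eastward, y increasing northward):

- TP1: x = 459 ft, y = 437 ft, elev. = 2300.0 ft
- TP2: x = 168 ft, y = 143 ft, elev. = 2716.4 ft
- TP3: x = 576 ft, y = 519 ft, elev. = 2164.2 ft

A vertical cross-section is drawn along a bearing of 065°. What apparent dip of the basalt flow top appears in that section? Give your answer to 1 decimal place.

Two edge vectors: TP1→TP2 = (-291, -294, 416.4), TP1→TP3 = (117, 82, -135.8).
Normal n = (TP1→TP2) × (TP1→TP3) = (5780.4, 9201, 10536).
So ∂z/∂x = −n_x/n_z = −0.54863 and ∂z/∂y = −n_y/n_z = −0.87329.
Unit vector along 065° is (sin 65°, cos 65°) = (0.9063, 0.4226).
Slope in that direction = a·(0.9063) + b·(0.4226) = −0.86630.
Apparent dip = arctan|0.86630| = 40.9° (true dip is 45.9°, so apparent ≤ true as expected).

40.9°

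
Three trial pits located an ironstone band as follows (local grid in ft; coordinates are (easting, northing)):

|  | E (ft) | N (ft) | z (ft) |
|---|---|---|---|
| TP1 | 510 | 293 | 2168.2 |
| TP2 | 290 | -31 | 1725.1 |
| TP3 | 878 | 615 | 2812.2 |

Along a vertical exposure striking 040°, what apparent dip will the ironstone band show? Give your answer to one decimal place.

50.5°

Let the plane be z = a·E + b·N + c.
TP2−TP1: −220a − 324b = −443.1;  TP3−TP1: 368a + 322b = 644.
Solving gives a = 1.36340, b = 0.44183.
Unit vector along 040° is (sin 40°, cos 40°) = (0.6428, 0.7660).
Slope in that direction = a·(0.6428) + b·(0.7660) = 1.21484.
Apparent dip = arctan|1.21484| = 50.5° (true dip is 55.1°, so apparent ≤ true as expected).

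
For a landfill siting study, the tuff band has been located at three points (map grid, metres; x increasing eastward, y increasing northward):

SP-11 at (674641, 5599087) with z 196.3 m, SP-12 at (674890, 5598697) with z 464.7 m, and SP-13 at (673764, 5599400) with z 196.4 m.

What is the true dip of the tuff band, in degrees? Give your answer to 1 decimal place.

43.4°

Two edge vectors: SP-11→SP-12 = (249, -390, 268.4), SP-11→SP-13 = (-877, 313, 0.1).
Normal n = (SP-11→SP-12) × (SP-11→SP-13) = (-84048.2, -235411.7, -264093).
So ∂z/∂x = −n_x/n_z = −0.31825 and ∂z/∂y = −n_y/n_z = −0.89140.
Gradient magnitude |∇z| = √(a² + b²) = √(0.10128 + 0.79459) = 0.94651.
True dip = arctan(0.94651) = 43.4°, dipping toward NNE (azimuth ≈ 020°).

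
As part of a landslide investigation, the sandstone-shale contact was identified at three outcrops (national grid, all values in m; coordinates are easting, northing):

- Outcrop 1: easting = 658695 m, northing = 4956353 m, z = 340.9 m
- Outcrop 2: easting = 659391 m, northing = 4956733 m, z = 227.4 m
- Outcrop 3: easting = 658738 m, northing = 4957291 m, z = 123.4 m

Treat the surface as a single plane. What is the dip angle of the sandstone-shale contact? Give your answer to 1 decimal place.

13.1°

Two edge vectors: Outcrop 1→Outcrop 2 = (696, 380, -113.5), Outcrop 1→Outcrop 3 = (43, 938, -217.5).
Normal n = (Outcrop 1→Outcrop 2) × (Outcrop 1→Outcrop 3) = (23813, 146499.5, 636508).
So ∂z/∂easting = −n_x/n_z = −0.03741 and ∂z/∂northing = −n_y/n_z = −0.23016.
Gradient magnitude |∇z| = √(a² + b²) = √(0.00140 + 0.05297) = 0.23318.
True dip = arctan(0.23318) = 13.1°, dipping toward N (azimuth ≈ 009°).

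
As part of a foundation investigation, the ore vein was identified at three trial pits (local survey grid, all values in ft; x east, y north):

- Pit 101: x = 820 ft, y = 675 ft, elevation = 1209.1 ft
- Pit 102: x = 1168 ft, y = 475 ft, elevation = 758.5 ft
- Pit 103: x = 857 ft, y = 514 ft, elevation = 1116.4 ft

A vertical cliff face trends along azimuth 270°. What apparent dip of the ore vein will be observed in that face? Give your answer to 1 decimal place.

48.0°

Let the plane be z = a·x + b·y + c.
Pit 102−Pit 101: 348a − 200b = −450.6;  Pit 103−Pit 101: 37a − 161b = −92.7.
Solving gives a = −1.11061, b = 0.32054.
Unit vector along 270° is (sin 270°, cos 270°) = (-1.0000, -0.0000).
Slope in that direction = a·(-1.0000) + b·(-0.0000) = 1.11061.
Apparent dip = arctan|1.11061| = 48.0° (true dip is 49.1°, so apparent ≤ true as expected).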